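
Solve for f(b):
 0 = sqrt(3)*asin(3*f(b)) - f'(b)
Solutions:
 Integral(1/asin(3*_y), (_y, f(b))) = C1 + sqrt(3)*b


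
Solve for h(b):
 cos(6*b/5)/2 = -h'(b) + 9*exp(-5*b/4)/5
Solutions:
 h(b) = C1 - 5*sin(6*b/5)/12 - 36*exp(-5*b/4)/25


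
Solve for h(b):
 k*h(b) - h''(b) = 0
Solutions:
 h(b) = C1*exp(-b*sqrt(k)) + C2*exp(b*sqrt(k))


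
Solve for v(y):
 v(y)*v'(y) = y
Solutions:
 v(y) = -sqrt(C1 + y^2)
 v(y) = sqrt(C1 + y^2)


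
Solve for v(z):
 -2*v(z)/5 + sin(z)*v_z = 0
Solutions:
 v(z) = C1*(cos(z) - 1)^(1/5)/(cos(z) + 1)^(1/5)


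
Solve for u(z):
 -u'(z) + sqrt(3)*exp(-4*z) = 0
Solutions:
 u(z) = C1 - sqrt(3)*exp(-4*z)/4


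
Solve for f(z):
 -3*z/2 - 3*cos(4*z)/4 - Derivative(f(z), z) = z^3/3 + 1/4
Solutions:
 f(z) = C1 - z^4/12 - 3*z^2/4 - z/4 - 3*sin(4*z)/16


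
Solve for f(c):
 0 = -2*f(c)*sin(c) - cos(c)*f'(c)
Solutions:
 f(c) = C1*cos(c)^2


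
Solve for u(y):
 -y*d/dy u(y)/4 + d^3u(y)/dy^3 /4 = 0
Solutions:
 u(y) = C1 + Integral(C2*airyai(y) + C3*airybi(y), y)


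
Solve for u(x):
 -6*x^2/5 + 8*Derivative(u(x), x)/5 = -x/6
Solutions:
 u(x) = C1 + x^3/4 - 5*x^2/96


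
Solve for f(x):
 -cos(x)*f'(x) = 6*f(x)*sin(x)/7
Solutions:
 f(x) = C1*cos(x)^(6/7)


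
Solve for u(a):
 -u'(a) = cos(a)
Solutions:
 u(a) = C1 - sin(a)


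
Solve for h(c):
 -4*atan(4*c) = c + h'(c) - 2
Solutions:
 h(c) = C1 - c^2/2 - 4*c*atan(4*c) + 2*c + log(16*c^2 + 1)/2


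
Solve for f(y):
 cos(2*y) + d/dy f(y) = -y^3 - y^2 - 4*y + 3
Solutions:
 f(y) = C1 - y^4/4 - y^3/3 - 2*y^2 + 3*y - sin(2*y)/2


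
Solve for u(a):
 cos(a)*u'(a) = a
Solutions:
 u(a) = C1 + Integral(a/cos(a), a)


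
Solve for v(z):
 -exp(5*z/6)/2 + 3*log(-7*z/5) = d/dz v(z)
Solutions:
 v(z) = C1 + 3*z*log(-z) + 3*z*(-log(5) - 1 + log(7)) - 3*exp(5*z/6)/5


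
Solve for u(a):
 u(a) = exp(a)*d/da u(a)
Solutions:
 u(a) = C1*exp(-exp(-a))


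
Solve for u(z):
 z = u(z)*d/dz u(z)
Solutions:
 u(z) = -sqrt(C1 + z^2)
 u(z) = sqrt(C1 + z^2)


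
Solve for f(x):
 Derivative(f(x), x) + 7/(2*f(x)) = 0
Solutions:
 f(x) = -sqrt(C1 - 7*x)
 f(x) = sqrt(C1 - 7*x)


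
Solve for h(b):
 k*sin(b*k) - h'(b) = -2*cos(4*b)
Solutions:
 h(b) = C1 + sin(4*b)/2 - cos(b*k)


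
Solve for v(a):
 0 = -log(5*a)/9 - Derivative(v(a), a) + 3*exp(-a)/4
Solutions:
 v(a) = C1 - a*log(a)/9 + a*(1 - log(5))/9 - 3*exp(-a)/4


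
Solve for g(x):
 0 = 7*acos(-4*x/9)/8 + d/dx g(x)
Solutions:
 g(x) = C1 - 7*x*acos(-4*x/9)/8 - 7*sqrt(81 - 16*x^2)/32


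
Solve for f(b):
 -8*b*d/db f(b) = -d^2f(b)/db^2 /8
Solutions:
 f(b) = C1 + C2*erfi(4*sqrt(2)*b)


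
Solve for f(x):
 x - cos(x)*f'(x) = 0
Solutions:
 f(x) = C1 + Integral(x/cos(x), x)


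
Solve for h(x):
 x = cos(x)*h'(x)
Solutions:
 h(x) = C1 + Integral(x/cos(x), x)


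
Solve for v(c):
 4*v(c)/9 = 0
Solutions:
 v(c) = 0


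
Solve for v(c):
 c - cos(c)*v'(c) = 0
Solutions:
 v(c) = C1 + Integral(c/cos(c), c)


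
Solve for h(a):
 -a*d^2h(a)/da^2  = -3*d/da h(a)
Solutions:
 h(a) = C1 + C2*a^4


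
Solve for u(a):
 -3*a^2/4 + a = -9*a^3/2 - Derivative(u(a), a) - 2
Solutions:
 u(a) = C1 - 9*a^4/8 + a^3/4 - a^2/2 - 2*a


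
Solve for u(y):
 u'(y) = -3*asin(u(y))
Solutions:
 Integral(1/asin(_y), (_y, u(y))) = C1 - 3*y


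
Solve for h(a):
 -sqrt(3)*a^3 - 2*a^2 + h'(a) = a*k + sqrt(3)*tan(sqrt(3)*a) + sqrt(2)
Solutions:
 h(a) = C1 + sqrt(3)*a^4/4 + 2*a^3/3 + a^2*k/2 + sqrt(2)*a - log(cos(sqrt(3)*a))


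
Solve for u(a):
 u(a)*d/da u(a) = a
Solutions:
 u(a) = -sqrt(C1 + a^2)
 u(a) = sqrt(C1 + a^2)


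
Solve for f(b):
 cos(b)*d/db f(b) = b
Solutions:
 f(b) = C1 + Integral(b/cos(b), b)


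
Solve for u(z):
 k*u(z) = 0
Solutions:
 u(z) = 0


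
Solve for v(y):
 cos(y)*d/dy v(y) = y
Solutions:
 v(y) = C1 + Integral(y/cos(y), y)


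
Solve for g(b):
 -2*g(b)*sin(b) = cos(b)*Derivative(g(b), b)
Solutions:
 g(b) = C1*cos(b)^2


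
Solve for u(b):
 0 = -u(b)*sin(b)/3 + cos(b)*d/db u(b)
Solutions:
 u(b) = C1/cos(b)^(1/3)


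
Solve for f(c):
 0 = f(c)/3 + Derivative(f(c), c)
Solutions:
 f(c) = C1*exp(-c/3)


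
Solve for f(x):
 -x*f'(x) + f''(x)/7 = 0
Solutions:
 f(x) = C1 + C2*erfi(sqrt(14)*x/2)


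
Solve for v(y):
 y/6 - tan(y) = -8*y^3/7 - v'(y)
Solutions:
 v(y) = C1 - 2*y^4/7 - y^2/12 - log(cos(y))


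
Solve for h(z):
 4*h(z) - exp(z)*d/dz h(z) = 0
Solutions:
 h(z) = C1*exp(-4*exp(-z))


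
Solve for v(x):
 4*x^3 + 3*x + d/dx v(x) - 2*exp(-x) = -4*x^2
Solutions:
 v(x) = C1 - x^4 - 4*x^3/3 - 3*x^2/2 - 2*exp(-x)


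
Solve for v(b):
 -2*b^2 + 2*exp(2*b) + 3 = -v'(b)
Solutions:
 v(b) = C1 + 2*b^3/3 - 3*b - exp(2*b)


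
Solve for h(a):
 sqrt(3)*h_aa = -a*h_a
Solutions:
 h(a) = C1 + C2*erf(sqrt(2)*3^(3/4)*a/6)


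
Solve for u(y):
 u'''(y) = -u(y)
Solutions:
 u(y) = C3*exp(-y) + (C1*sin(sqrt(3)*y/2) + C2*cos(sqrt(3)*y/2))*exp(y/2)


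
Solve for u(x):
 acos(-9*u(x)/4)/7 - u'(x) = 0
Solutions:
 Integral(1/acos(-9*_y/4), (_y, u(x))) = C1 + x/7


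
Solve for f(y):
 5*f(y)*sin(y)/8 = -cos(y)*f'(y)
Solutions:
 f(y) = C1*cos(y)^(5/8)


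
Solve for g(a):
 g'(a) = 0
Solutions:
 g(a) = C1


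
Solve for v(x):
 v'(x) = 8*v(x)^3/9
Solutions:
 v(x) = -3*sqrt(2)*sqrt(-1/(C1 + 8*x))/2
 v(x) = 3*sqrt(2)*sqrt(-1/(C1 + 8*x))/2


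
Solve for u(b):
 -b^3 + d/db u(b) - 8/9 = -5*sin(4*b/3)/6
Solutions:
 u(b) = C1 + b^4/4 + 8*b/9 + 5*cos(4*b/3)/8


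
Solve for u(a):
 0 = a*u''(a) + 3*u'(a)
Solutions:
 u(a) = C1 + C2/a^2


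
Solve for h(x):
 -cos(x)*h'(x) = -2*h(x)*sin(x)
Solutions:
 h(x) = C1/cos(x)^2


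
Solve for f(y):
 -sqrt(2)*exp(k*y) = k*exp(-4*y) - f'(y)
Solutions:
 f(y) = C1 - k*exp(-4*y)/4 + sqrt(2)*exp(k*y)/k


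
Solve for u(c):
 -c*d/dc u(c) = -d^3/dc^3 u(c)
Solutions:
 u(c) = C1 + Integral(C2*airyai(c) + C3*airybi(c), c)


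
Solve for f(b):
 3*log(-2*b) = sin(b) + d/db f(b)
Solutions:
 f(b) = C1 + 3*b*log(-b) - 3*b + 3*b*log(2) + cos(b)


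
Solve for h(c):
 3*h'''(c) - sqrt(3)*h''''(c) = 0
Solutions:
 h(c) = C1 + C2*c + C3*c^2 + C4*exp(sqrt(3)*c)


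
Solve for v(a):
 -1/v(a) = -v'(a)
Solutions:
 v(a) = -sqrt(C1 + 2*a)
 v(a) = sqrt(C1 + 2*a)


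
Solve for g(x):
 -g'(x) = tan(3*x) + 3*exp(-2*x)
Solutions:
 g(x) = C1 - log(tan(3*x)^2 + 1)/6 + 3*exp(-2*x)/2


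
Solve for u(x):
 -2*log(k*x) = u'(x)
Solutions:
 u(x) = C1 - 2*x*log(k*x) + 2*x


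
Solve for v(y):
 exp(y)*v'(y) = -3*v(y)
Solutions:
 v(y) = C1*exp(3*exp(-y))


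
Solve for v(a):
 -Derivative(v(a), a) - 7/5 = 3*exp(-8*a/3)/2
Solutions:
 v(a) = C1 - 7*a/5 + 9*exp(-8*a/3)/16


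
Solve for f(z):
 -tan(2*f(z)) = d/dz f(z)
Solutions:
 f(z) = -asin(C1*exp(-2*z))/2 + pi/2
 f(z) = asin(C1*exp(-2*z))/2


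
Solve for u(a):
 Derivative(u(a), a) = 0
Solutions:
 u(a) = C1


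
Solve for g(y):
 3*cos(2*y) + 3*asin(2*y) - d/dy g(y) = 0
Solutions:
 g(y) = C1 + 3*y*asin(2*y) + 3*sqrt(1 - 4*y^2)/2 + 3*sin(2*y)/2


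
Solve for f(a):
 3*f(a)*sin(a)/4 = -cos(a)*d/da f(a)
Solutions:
 f(a) = C1*cos(a)^(3/4)


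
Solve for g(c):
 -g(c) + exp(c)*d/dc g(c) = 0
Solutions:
 g(c) = C1*exp(-exp(-c))


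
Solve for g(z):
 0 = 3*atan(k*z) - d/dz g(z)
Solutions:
 g(z) = C1 + 3*Piecewise((z*atan(k*z) - log(k^2*z^2 + 1)/(2*k), Ne(k, 0)), (0, True))


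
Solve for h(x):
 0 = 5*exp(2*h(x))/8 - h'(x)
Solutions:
 h(x) = log(-1/(C1 + 5*x))/2 + log(2)
 h(x) = log(-sqrt(-1/(C1 + 5*x))) + log(2)


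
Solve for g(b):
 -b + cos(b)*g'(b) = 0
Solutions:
 g(b) = C1 + Integral(b/cos(b), b)


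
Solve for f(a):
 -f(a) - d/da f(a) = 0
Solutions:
 f(a) = C1*exp(-a)


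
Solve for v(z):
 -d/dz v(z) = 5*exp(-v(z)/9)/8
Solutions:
 v(z) = 9*log(C1 - 5*z/72)


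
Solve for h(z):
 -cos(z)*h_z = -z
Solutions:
 h(z) = C1 + Integral(z/cos(z), z)


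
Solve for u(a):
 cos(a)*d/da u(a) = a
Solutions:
 u(a) = C1 + Integral(a/cos(a), a)


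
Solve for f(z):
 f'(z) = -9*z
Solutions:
 f(z) = C1 - 9*z^2/2


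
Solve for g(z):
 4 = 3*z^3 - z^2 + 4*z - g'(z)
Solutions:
 g(z) = C1 + 3*z^4/4 - z^3/3 + 2*z^2 - 4*z


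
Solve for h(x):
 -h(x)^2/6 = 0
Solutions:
 h(x) = 0


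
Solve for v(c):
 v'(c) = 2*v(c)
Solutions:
 v(c) = C1*exp(2*c)


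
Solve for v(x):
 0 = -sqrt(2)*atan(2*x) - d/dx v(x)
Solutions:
 v(x) = C1 - sqrt(2)*(x*atan(2*x) - log(4*x^2 + 1)/4)


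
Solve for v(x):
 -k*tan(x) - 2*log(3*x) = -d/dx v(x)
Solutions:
 v(x) = C1 - k*log(cos(x)) + 2*x*log(x) - 2*x + 2*x*log(3)


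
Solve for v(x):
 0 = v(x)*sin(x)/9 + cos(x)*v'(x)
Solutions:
 v(x) = C1*cos(x)^(1/9)


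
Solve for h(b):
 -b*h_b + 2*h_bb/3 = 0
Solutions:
 h(b) = C1 + C2*erfi(sqrt(3)*b/2)


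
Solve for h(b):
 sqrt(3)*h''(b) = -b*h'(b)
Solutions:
 h(b) = C1 + C2*erf(sqrt(2)*3^(3/4)*b/6)


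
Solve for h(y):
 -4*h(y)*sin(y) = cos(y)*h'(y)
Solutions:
 h(y) = C1*cos(y)^4


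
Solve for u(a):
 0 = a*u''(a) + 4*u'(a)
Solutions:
 u(a) = C1 + C2/a^3


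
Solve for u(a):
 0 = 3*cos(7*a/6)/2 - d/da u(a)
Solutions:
 u(a) = C1 + 9*sin(7*a/6)/7


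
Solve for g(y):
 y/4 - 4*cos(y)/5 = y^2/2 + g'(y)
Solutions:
 g(y) = C1 - y^3/6 + y^2/8 - 4*sin(y)/5


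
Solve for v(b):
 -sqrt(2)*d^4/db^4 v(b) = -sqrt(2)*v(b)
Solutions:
 v(b) = C1*exp(-b) + C2*exp(b) + C3*sin(b) + C4*cos(b)


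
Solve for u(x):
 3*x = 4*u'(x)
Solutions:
 u(x) = C1 + 3*x^2/8


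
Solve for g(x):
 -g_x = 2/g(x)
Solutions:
 g(x) = -sqrt(C1 - 4*x)
 g(x) = sqrt(C1 - 4*x)


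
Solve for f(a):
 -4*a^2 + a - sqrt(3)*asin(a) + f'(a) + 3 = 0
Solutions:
 f(a) = C1 + 4*a^3/3 - a^2/2 - 3*a + sqrt(3)*(a*asin(a) + sqrt(1 - a^2))


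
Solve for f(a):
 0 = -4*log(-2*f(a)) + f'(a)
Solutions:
 -Integral(1/(log(-_y) + log(2)), (_y, f(a)))/4 = C1 - a


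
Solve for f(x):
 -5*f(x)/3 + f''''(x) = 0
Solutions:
 f(x) = C1*exp(-3^(3/4)*5^(1/4)*x/3) + C2*exp(3^(3/4)*5^(1/4)*x/3) + C3*sin(3^(3/4)*5^(1/4)*x/3) + C4*cos(3^(3/4)*5^(1/4)*x/3)


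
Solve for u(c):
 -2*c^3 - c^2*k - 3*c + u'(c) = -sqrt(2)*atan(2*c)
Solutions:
 u(c) = C1 + c^4/2 + c^3*k/3 + 3*c^2/2 - sqrt(2)*(c*atan(2*c) - log(4*c^2 + 1)/4)


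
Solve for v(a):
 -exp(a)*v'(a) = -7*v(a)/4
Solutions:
 v(a) = C1*exp(-7*exp(-a)/4)


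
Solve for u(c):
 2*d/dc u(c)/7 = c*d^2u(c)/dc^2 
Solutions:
 u(c) = C1 + C2*c^(9/7)


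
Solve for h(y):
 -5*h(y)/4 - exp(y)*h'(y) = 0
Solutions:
 h(y) = C1*exp(5*exp(-y)/4)


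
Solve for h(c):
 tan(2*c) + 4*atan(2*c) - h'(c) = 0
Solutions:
 h(c) = C1 + 4*c*atan(2*c) - log(4*c^2 + 1) - log(cos(2*c))/2


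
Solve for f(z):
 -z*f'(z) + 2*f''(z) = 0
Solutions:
 f(z) = C1 + C2*erfi(z/2)


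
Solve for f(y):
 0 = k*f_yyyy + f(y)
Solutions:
 f(y) = C1*exp(-y*(-1/k)^(1/4)) + C2*exp(y*(-1/k)^(1/4)) + C3*exp(-I*y*(-1/k)^(1/4)) + C4*exp(I*y*(-1/k)^(1/4))


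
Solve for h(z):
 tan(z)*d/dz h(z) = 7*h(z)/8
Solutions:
 h(z) = C1*sin(z)^(7/8)


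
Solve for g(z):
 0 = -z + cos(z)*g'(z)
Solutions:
 g(z) = C1 + Integral(z/cos(z), z)


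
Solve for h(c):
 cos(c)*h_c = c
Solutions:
 h(c) = C1 + Integral(c/cos(c), c)


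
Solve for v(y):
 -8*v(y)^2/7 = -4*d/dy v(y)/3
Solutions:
 v(y) = -7/(C1 + 6*y)


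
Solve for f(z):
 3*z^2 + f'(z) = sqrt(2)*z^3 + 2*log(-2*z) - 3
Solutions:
 f(z) = C1 + sqrt(2)*z^4/4 - z^3 + 2*z*log(-z) + z*(-5 + 2*log(2))


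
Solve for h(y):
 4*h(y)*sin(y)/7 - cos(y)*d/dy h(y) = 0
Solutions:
 h(y) = C1/cos(y)^(4/7)


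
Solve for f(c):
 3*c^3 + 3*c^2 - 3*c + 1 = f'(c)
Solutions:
 f(c) = C1 + 3*c^4/4 + c^3 - 3*c^2/2 + c


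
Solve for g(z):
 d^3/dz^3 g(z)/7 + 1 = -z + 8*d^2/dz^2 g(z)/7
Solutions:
 g(z) = C1 + C2*z + C3*exp(8*z) + 7*z^3/48 + 63*z^2/128


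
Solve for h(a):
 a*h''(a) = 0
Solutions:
 h(a) = C1 + C2*a


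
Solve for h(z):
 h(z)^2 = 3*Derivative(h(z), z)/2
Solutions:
 h(z) = -3/(C1 + 2*z)


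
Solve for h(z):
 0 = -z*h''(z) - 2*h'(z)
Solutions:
 h(z) = C1 + C2/z


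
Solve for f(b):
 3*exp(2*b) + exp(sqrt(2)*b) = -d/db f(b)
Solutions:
 f(b) = C1 - 3*exp(2*b)/2 - sqrt(2)*exp(sqrt(2)*b)/2


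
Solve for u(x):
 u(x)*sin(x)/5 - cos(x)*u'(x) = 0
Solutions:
 u(x) = C1/cos(x)^(1/5)


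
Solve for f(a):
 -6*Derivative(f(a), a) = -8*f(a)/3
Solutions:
 f(a) = C1*exp(4*a/9)


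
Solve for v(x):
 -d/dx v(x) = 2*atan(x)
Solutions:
 v(x) = C1 - 2*x*atan(x) + log(x^2 + 1)


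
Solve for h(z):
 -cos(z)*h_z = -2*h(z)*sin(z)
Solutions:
 h(z) = C1/cos(z)^2


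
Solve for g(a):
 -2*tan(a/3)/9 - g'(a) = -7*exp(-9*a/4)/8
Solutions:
 g(a) = C1 - log(tan(a/3)^2 + 1)/3 - 7*exp(-9*a/4)/18


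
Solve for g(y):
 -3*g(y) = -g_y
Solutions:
 g(y) = C1*exp(3*y)


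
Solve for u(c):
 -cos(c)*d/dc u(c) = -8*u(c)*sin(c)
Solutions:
 u(c) = C1/cos(c)^8


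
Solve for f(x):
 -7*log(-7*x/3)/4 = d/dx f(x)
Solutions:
 f(x) = C1 - 7*x*log(-x)/4 + 7*x*(-log(7) + 1 + log(3))/4


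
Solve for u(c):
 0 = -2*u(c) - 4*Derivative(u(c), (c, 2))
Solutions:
 u(c) = C1*sin(sqrt(2)*c/2) + C2*cos(sqrt(2)*c/2)


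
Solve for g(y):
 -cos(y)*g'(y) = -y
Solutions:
 g(y) = C1 + Integral(y/cos(y), y)


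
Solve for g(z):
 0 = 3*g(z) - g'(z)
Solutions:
 g(z) = C1*exp(3*z)


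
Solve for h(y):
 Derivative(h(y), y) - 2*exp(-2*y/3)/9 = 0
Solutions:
 h(y) = C1 - exp(-2*y/3)/3


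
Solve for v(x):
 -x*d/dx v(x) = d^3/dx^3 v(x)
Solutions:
 v(x) = C1 + Integral(C2*airyai(-x) + C3*airybi(-x), x)


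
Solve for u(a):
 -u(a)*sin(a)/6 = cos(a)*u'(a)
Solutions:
 u(a) = C1*cos(a)^(1/6)


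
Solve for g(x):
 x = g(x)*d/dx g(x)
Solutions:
 g(x) = -sqrt(C1 + x^2)
 g(x) = sqrt(C1 + x^2)


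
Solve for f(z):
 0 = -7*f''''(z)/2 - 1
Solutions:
 f(z) = C1 + C2*z + C3*z^2 + C4*z^3 - z^4/84


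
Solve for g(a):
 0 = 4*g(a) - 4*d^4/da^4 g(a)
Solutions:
 g(a) = C1*exp(-a) + C2*exp(a) + C3*sin(a) + C4*cos(a)


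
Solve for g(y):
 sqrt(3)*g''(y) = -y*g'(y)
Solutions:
 g(y) = C1 + C2*erf(sqrt(2)*3^(3/4)*y/6)


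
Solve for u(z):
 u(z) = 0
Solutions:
 u(z) = 0


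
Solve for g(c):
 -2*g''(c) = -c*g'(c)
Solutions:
 g(c) = C1 + C2*erfi(c/2)


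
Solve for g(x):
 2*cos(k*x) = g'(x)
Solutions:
 g(x) = C1 + 2*sin(k*x)/k


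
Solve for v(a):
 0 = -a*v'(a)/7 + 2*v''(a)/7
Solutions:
 v(a) = C1 + C2*erfi(a/2)


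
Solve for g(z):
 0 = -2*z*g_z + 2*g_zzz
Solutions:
 g(z) = C1 + Integral(C2*airyai(z) + C3*airybi(z), z)


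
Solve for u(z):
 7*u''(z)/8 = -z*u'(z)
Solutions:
 u(z) = C1 + C2*erf(2*sqrt(7)*z/7)


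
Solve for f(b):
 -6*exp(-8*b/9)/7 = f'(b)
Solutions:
 f(b) = C1 + 27*exp(-8*b/9)/28


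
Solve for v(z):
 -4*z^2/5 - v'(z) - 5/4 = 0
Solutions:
 v(z) = C1 - 4*z^3/15 - 5*z/4


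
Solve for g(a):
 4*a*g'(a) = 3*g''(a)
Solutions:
 g(a) = C1 + C2*erfi(sqrt(6)*a/3)


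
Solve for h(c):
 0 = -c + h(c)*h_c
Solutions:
 h(c) = -sqrt(C1 + c^2)
 h(c) = sqrt(C1 + c^2)


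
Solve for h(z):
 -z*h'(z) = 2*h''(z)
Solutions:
 h(z) = C1 + C2*erf(z/2)


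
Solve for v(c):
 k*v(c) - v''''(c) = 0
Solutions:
 v(c) = C1*exp(-c*k^(1/4)) + C2*exp(c*k^(1/4)) + C3*exp(-I*c*k^(1/4)) + C4*exp(I*c*k^(1/4))


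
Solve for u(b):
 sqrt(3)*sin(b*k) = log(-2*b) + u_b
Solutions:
 u(b) = C1 - b*log(-b) - b*log(2) + b + sqrt(3)*Piecewise((-cos(b*k)/k, Ne(k, 0)), (0, True))


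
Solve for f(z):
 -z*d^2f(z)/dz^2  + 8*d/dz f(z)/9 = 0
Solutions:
 f(z) = C1 + C2*z^(17/9)


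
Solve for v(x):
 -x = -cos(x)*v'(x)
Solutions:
 v(x) = C1 + Integral(x/cos(x), x)


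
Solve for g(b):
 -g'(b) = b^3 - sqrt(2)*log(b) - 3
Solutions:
 g(b) = C1 - b^4/4 + sqrt(2)*b*log(b) - sqrt(2)*b + 3*b


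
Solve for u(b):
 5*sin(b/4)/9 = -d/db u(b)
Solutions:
 u(b) = C1 + 20*cos(b/4)/9


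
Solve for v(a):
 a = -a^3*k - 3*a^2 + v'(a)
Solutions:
 v(a) = C1 + a^4*k/4 + a^3 + a^2/2


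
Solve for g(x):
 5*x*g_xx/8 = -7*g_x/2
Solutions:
 g(x) = C1 + C2/x^(23/5)


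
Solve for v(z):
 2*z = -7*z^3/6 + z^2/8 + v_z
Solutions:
 v(z) = C1 + 7*z^4/24 - z^3/24 + z^2


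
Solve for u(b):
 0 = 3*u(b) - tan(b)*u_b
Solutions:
 u(b) = C1*sin(b)^3


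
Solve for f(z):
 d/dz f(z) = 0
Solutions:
 f(z) = C1


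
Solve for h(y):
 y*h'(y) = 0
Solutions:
 h(y) = C1


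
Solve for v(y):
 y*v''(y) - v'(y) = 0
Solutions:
 v(y) = C1 + C2*y^2


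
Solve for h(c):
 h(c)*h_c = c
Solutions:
 h(c) = -sqrt(C1 + c^2)
 h(c) = sqrt(C1 + c^2)


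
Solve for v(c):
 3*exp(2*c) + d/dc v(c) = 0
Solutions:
 v(c) = C1 - 3*exp(2*c)/2


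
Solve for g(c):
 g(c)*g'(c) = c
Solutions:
 g(c) = -sqrt(C1 + c^2)
 g(c) = sqrt(C1 + c^2)


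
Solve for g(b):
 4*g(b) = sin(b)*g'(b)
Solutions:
 g(b) = C1*(cos(b)^2 - 2*cos(b) + 1)/(cos(b)^2 + 2*cos(b) + 1)


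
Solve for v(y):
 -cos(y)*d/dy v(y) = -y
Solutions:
 v(y) = C1 + Integral(y/cos(y), y)


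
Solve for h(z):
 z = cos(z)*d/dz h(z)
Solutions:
 h(z) = C1 + Integral(z/cos(z), z)


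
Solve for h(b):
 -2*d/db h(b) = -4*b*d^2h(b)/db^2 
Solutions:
 h(b) = C1 + C2*b^(3/2)


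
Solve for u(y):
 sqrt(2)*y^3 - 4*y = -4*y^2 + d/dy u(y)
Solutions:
 u(y) = C1 + sqrt(2)*y^4/4 + 4*y^3/3 - 2*y^2


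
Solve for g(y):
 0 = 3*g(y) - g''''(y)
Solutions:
 g(y) = C1*exp(-3^(1/4)*y) + C2*exp(3^(1/4)*y) + C3*sin(3^(1/4)*y) + C4*cos(3^(1/4)*y)


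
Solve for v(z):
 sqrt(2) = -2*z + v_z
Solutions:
 v(z) = C1 + z^2 + sqrt(2)*z


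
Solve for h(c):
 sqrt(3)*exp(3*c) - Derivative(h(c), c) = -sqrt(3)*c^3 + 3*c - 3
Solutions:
 h(c) = C1 + sqrt(3)*c^4/4 - 3*c^2/2 + 3*c + sqrt(3)*exp(3*c)/3


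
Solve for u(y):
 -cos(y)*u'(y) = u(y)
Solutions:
 u(y) = C1*sqrt(sin(y) - 1)/sqrt(sin(y) + 1)


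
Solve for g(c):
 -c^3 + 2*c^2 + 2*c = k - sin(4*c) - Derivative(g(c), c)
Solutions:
 g(c) = C1 + c^4/4 - 2*c^3/3 - c^2 + c*k + cos(4*c)/4


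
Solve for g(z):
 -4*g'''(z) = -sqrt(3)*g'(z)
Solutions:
 g(z) = C1 + C2*exp(-3^(1/4)*z/2) + C3*exp(3^(1/4)*z/2)


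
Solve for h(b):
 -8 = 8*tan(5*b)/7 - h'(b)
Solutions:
 h(b) = C1 + 8*b - 8*log(cos(5*b))/35


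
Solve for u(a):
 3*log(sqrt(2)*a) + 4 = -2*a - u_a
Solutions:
 u(a) = C1 - a^2 - 3*a*log(a) - 3*a*log(2)/2 - a


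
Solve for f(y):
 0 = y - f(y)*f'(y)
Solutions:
 f(y) = -sqrt(C1 + y^2)
 f(y) = sqrt(C1 + y^2)


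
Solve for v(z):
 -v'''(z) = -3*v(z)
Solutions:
 v(z) = C3*exp(3^(1/3)*z) + (C1*sin(3^(5/6)*z/2) + C2*cos(3^(5/6)*z/2))*exp(-3^(1/3)*z/2)


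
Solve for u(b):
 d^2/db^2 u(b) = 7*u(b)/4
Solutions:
 u(b) = C1*exp(-sqrt(7)*b/2) + C2*exp(sqrt(7)*b/2)


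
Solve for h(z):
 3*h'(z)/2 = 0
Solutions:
 h(z) = C1


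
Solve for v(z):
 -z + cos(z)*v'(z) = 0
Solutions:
 v(z) = C1 + Integral(z/cos(z), z)


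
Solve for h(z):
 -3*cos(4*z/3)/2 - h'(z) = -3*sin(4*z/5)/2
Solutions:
 h(z) = C1 - 9*sin(4*z/3)/8 - 15*cos(4*z/5)/8


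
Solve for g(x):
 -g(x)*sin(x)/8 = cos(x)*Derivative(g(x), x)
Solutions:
 g(x) = C1*cos(x)^(1/8)


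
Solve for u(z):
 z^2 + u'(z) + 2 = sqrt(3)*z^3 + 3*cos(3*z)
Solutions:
 u(z) = C1 + sqrt(3)*z^4/4 - z^3/3 - 2*z + sin(3*z)


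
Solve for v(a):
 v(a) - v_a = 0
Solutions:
 v(a) = C1*exp(a)


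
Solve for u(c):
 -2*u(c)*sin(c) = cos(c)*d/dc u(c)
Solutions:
 u(c) = C1*cos(c)^2


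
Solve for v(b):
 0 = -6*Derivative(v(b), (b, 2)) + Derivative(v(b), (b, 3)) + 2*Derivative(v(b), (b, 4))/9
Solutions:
 v(b) = C1 + C2*b + C3*exp(3*b*(-3 + sqrt(57))/4) + C4*exp(-3*b*(3 + sqrt(57))/4)


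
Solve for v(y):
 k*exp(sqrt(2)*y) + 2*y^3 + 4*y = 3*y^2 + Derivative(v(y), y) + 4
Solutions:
 v(y) = C1 + sqrt(2)*k*exp(sqrt(2)*y)/2 + y^4/2 - y^3 + 2*y^2 - 4*y


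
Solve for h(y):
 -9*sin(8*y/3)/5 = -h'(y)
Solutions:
 h(y) = C1 - 27*cos(8*y/3)/40


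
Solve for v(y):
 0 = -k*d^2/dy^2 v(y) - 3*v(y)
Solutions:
 v(y) = C1*exp(-sqrt(3)*y*sqrt(-1/k)) + C2*exp(sqrt(3)*y*sqrt(-1/k))


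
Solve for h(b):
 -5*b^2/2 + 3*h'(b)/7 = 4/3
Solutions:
 h(b) = C1 + 35*b^3/18 + 28*b/9


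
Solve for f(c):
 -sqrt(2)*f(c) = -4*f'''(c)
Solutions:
 f(c) = C3*exp(sqrt(2)*c/2) + (C1*sin(sqrt(6)*c/4) + C2*cos(sqrt(6)*c/4))*exp(-sqrt(2)*c/4)


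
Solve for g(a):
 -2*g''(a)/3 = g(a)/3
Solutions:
 g(a) = C1*sin(sqrt(2)*a/2) + C2*cos(sqrt(2)*a/2)


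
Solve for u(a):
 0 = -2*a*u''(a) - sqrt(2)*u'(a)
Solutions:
 u(a) = C1 + C2*a^(1 - sqrt(2)/2)


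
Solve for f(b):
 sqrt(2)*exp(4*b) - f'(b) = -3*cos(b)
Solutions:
 f(b) = C1 + sqrt(2)*exp(4*b)/4 + 3*sin(b)


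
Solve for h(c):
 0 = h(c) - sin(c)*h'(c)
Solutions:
 h(c) = C1*sqrt(cos(c) - 1)/sqrt(cos(c) + 1)


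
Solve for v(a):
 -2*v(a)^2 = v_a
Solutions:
 v(a) = 1/(C1 + 2*a)


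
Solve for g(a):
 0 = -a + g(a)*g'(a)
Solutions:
 g(a) = -sqrt(C1 + a^2)
 g(a) = sqrt(C1 + a^2)


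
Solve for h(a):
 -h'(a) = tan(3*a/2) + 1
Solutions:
 h(a) = C1 - a + 2*log(cos(3*a/2))/3


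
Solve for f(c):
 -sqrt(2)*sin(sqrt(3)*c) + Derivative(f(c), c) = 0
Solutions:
 f(c) = C1 - sqrt(6)*cos(sqrt(3)*c)/3


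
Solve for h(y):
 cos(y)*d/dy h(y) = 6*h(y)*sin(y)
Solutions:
 h(y) = C1/cos(y)^6


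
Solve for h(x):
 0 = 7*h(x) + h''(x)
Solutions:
 h(x) = C1*sin(sqrt(7)*x) + C2*cos(sqrt(7)*x)


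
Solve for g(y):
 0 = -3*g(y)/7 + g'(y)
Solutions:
 g(y) = C1*exp(3*y/7)


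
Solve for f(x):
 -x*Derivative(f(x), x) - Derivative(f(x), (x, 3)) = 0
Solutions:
 f(x) = C1 + Integral(C2*airyai(-x) + C3*airybi(-x), x)


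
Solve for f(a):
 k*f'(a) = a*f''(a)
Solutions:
 f(a) = C1 + a^(re(k) + 1)*(C2*sin(log(a)*Abs(im(k))) + C3*cos(log(a)*im(k)))


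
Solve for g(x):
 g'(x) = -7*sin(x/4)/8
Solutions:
 g(x) = C1 + 7*cos(x/4)/2


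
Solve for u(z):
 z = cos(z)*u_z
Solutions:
 u(z) = C1 + Integral(z/cos(z), z)


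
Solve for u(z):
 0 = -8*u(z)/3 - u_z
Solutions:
 u(z) = C1*exp(-8*z/3)


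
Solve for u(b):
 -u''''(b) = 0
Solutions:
 u(b) = C1 + C2*b + C3*b^2 + C4*b^3


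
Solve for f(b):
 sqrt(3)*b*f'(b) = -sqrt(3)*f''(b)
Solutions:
 f(b) = C1 + C2*erf(sqrt(2)*b/2)


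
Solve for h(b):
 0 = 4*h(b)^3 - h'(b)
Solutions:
 h(b) = -sqrt(2)*sqrt(-1/(C1 + 4*b))/2
 h(b) = sqrt(2)*sqrt(-1/(C1 + 4*b))/2


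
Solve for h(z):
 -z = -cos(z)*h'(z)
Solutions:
 h(z) = C1 + Integral(z/cos(z), z)


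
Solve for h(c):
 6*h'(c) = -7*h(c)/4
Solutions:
 h(c) = C1*exp(-7*c/24)


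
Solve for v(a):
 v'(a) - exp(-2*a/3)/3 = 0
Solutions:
 v(a) = C1 - exp(-2*a/3)/2


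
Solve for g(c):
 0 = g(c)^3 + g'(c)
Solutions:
 g(c) = -sqrt(2)*sqrt(-1/(C1 - c))/2
 g(c) = sqrt(2)*sqrt(-1/(C1 - c))/2


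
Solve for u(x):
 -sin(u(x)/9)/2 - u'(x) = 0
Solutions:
 x/2 + 9*log(cos(u(x)/9) - 1)/2 - 9*log(cos(u(x)/9) + 1)/2 = C1


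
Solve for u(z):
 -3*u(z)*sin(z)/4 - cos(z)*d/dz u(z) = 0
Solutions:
 u(z) = C1*cos(z)^(3/4)


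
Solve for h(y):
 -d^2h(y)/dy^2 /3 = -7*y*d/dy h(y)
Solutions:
 h(y) = C1 + C2*erfi(sqrt(42)*y/2)


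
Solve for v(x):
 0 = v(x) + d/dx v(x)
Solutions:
 v(x) = C1*exp(-x)


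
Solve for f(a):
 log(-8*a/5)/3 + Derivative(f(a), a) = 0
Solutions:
 f(a) = C1 - a*log(-a)/3 + a*(-log(2) + 1/3 + log(5)/3)


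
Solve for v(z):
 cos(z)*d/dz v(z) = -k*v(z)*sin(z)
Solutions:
 v(z) = C1*exp(k*log(cos(z)))


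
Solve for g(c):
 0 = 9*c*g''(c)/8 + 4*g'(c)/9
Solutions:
 g(c) = C1 + C2*c^(49/81)


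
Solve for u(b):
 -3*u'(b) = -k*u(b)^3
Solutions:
 u(b) = -sqrt(6)*sqrt(-1/(C1 + b*k))/2
 u(b) = sqrt(6)*sqrt(-1/(C1 + b*k))/2


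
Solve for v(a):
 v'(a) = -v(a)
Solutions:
 v(a) = C1*exp(-a)


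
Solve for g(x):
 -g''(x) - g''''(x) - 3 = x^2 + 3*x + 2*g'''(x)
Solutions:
 g(x) = C1 + C4*exp(-x) - x^4/12 + x^3/6 - 3*x^2/2 + x*(C2 + C3*exp(-x))


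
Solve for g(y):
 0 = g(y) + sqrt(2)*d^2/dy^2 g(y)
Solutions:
 g(y) = C1*sin(2^(3/4)*y/2) + C2*cos(2^(3/4)*y/2)


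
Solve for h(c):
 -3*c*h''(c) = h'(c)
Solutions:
 h(c) = C1 + C2*c^(2/3)


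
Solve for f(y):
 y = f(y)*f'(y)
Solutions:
 f(y) = -sqrt(C1 + y^2)
 f(y) = sqrt(C1 + y^2)


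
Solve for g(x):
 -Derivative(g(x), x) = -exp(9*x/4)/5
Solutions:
 g(x) = C1 + 4*exp(9*x/4)/45


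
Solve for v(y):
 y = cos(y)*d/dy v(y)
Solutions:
 v(y) = C1 + Integral(y/cos(y), y)


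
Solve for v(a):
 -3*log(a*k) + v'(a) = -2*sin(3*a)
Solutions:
 v(a) = C1 + 3*a*log(a*k) - 3*a + 2*cos(3*a)/3


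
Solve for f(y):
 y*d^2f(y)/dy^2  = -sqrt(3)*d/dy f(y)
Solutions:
 f(y) = C1 + C2*y^(1 - sqrt(3))


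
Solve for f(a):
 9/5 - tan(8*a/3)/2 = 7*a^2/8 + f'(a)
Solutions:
 f(a) = C1 - 7*a^3/24 + 9*a/5 + 3*log(cos(8*a/3))/16


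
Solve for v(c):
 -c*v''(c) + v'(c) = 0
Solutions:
 v(c) = C1 + C2*c^2


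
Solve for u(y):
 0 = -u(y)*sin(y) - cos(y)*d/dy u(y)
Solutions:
 u(y) = C1*cos(y)


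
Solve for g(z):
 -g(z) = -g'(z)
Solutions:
 g(z) = C1*exp(z)


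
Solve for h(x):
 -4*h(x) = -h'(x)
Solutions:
 h(x) = C1*exp(4*x)


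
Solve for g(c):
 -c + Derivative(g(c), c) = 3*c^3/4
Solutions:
 g(c) = C1 + 3*c^4/16 + c^2/2


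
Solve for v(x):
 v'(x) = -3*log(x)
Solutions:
 v(x) = C1 - 3*x*log(x) + 3*x


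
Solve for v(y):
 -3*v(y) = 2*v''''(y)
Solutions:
 v(y) = (C1*sin(6^(1/4)*y/2) + C2*cos(6^(1/4)*y/2))*exp(-6^(1/4)*y/2) + (C3*sin(6^(1/4)*y/2) + C4*cos(6^(1/4)*y/2))*exp(6^(1/4)*y/2)


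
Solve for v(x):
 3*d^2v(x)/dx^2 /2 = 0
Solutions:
 v(x) = C1 + C2*x


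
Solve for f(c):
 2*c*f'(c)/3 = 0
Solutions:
 f(c) = C1


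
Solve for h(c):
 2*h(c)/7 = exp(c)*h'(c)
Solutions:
 h(c) = C1*exp(-2*exp(-c)/7)


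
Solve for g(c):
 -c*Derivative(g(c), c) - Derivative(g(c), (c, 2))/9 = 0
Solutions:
 g(c) = C1 + C2*erf(3*sqrt(2)*c/2)


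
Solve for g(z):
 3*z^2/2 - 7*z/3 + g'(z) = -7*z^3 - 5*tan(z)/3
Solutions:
 g(z) = C1 - 7*z^4/4 - z^3/2 + 7*z^2/6 + 5*log(cos(z))/3


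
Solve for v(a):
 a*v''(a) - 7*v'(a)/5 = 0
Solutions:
 v(a) = C1 + C2*a^(12/5)


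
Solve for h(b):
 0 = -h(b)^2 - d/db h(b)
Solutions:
 h(b) = 1/(C1 + b)


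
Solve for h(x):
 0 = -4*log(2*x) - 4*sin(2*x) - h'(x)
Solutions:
 h(x) = C1 - 4*x*log(x) - 4*x*log(2) + 4*x + 2*cos(2*x)


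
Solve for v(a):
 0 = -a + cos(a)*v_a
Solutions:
 v(a) = C1 + Integral(a/cos(a), a)


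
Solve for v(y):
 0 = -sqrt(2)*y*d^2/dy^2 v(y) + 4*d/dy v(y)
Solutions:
 v(y) = C1 + C2*y^(1 + 2*sqrt(2))


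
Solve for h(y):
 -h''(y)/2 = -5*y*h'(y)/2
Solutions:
 h(y) = C1 + C2*erfi(sqrt(10)*y/2)


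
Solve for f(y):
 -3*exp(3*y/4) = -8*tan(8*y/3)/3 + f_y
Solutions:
 f(y) = C1 - 4*exp(3*y/4) - log(cos(8*y/3))


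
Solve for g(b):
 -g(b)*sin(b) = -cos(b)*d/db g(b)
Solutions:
 g(b) = C1/cos(b)


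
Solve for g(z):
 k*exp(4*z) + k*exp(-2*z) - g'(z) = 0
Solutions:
 g(z) = C1 + k*exp(4*z)/4 - k*exp(-2*z)/2


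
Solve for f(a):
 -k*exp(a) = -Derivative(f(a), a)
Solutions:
 f(a) = C1 + k*exp(a)


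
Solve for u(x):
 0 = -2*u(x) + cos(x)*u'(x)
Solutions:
 u(x) = C1*(sin(x) + 1)/(sin(x) - 1)


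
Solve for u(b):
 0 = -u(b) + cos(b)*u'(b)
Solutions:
 u(b) = C1*sqrt(sin(b) + 1)/sqrt(sin(b) - 1)


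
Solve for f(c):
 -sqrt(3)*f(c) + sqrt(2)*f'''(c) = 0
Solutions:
 f(c) = C3*exp(2^(5/6)*3^(1/6)*c/2) + (C1*sin(2^(5/6)*3^(2/3)*c/4) + C2*cos(2^(5/6)*3^(2/3)*c/4))*exp(-2^(5/6)*3^(1/6)*c/4)


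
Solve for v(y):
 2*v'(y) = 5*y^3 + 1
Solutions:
 v(y) = C1 + 5*y^4/8 + y/2


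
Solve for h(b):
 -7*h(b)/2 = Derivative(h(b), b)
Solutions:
 h(b) = C1*exp(-7*b/2)


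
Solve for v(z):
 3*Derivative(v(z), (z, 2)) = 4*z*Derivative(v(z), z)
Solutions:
 v(z) = C1 + C2*erfi(sqrt(6)*z/3)


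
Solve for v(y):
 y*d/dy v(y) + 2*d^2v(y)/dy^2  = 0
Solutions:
 v(y) = C1 + C2*erf(y/2)


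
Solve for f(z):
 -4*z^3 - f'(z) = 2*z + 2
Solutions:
 f(z) = C1 - z^4 - z^2 - 2*z


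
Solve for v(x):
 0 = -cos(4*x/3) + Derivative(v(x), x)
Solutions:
 v(x) = C1 + 3*sin(4*x/3)/4


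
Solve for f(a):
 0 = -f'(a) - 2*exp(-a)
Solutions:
 f(a) = C1 + 2*exp(-a)


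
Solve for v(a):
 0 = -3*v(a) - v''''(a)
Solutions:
 v(a) = (C1*sin(sqrt(2)*3^(1/4)*a/2) + C2*cos(sqrt(2)*3^(1/4)*a/2))*exp(-sqrt(2)*3^(1/4)*a/2) + (C3*sin(sqrt(2)*3^(1/4)*a/2) + C4*cos(sqrt(2)*3^(1/4)*a/2))*exp(sqrt(2)*3^(1/4)*a/2)


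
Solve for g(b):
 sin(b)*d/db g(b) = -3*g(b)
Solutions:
 g(b) = C1*(cos(b) + 1)^(3/2)/(cos(b) - 1)^(3/2)


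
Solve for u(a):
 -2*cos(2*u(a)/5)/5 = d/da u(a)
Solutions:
 2*a/5 - 5*log(sin(2*u(a)/5) - 1)/4 + 5*log(sin(2*u(a)/5) + 1)/4 = C1


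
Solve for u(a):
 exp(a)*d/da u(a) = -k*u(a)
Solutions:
 u(a) = C1*exp(k*exp(-a))


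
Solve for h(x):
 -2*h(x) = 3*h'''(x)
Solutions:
 h(x) = C3*exp(-2^(1/3)*3^(2/3)*x/3) + (C1*sin(2^(1/3)*3^(1/6)*x/2) + C2*cos(2^(1/3)*3^(1/6)*x/2))*exp(2^(1/3)*3^(2/3)*x/6)


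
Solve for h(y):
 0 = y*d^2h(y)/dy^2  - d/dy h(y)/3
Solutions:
 h(y) = C1 + C2*y^(4/3)


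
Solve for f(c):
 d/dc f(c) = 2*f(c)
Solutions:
 f(c) = C1*exp(2*c)


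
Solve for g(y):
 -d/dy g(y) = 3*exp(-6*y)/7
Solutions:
 g(y) = C1 + exp(-6*y)/14


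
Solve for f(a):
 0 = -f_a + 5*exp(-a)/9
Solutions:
 f(a) = C1 - 5*exp(-a)/9


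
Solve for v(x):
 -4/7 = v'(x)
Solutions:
 v(x) = C1 - 4*x/7


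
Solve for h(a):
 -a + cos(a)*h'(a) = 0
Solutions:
 h(a) = C1 + Integral(a/cos(a), a)


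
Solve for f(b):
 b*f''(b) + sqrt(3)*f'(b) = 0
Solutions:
 f(b) = C1 + C2*b^(1 - sqrt(3))


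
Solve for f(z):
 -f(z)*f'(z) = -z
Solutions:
 f(z) = -sqrt(C1 + z^2)
 f(z) = sqrt(C1 + z^2)


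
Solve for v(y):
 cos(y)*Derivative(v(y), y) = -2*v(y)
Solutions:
 v(y) = C1*(sin(y) - 1)/(sin(y) + 1)


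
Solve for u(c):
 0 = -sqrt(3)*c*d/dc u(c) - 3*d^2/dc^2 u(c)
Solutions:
 u(c) = C1 + C2*erf(sqrt(2)*3^(3/4)*c/6)


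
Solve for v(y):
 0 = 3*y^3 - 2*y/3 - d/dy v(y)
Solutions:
 v(y) = C1 + 3*y^4/4 - y^2/3


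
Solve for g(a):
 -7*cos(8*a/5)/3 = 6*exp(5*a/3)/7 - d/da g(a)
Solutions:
 g(a) = C1 + 18*exp(5*a/3)/35 + 35*sin(8*a/5)/24


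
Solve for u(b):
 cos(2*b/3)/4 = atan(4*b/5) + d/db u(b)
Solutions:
 u(b) = C1 - b*atan(4*b/5) + 5*log(16*b^2 + 25)/8 + 3*sin(2*b/3)/8


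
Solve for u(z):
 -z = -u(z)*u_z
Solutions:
 u(z) = -sqrt(C1 + z^2)
 u(z) = sqrt(C1 + z^2)


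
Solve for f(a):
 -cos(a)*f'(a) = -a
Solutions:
 f(a) = C1 + Integral(a/cos(a), a)


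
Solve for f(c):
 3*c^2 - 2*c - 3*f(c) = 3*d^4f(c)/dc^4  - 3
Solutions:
 f(c) = c^2 - 2*c/3 + (C1*sin(sqrt(2)*c/2) + C2*cos(sqrt(2)*c/2))*exp(-sqrt(2)*c/2) + (C3*sin(sqrt(2)*c/2) + C4*cos(sqrt(2)*c/2))*exp(sqrt(2)*c/2) + 1


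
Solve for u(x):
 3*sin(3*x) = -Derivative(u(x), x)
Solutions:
 u(x) = C1 + cos(3*x)


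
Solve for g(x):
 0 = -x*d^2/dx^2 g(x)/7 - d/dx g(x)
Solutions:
 g(x) = C1 + C2/x^6


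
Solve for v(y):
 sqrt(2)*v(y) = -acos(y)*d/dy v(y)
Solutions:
 v(y) = C1*exp(-sqrt(2)*Integral(1/acos(y), y))


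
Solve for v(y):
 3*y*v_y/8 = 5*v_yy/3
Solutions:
 v(y) = C1 + C2*erfi(3*sqrt(5)*y/20)


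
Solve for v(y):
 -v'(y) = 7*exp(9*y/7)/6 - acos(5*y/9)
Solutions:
 v(y) = C1 + y*acos(5*y/9) - sqrt(81 - 25*y^2)/5 - 49*exp(9*y/7)/54


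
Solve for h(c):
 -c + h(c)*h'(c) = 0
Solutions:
 h(c) = -sqrt(C1 + c^2)
 h(c) = sqrt(C1 + c^2)


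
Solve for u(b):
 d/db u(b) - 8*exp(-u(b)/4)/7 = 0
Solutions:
 u(b) = 4*log(C1 + 2*b/7)


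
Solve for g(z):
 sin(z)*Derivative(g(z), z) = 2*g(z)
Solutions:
 g(z) = C1*(cos(z) - 1)/(cos(z) + 1)


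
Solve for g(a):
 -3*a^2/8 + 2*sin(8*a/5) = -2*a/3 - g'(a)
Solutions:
 g(a) = C1 + a^3/8 - a^2/3 + 5*cos(8*a/5)/4


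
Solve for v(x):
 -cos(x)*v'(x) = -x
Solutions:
 v(x) = C1 + Integral(x/cos(x), x)


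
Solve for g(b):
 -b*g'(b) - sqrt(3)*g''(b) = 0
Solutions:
 g(b) = C1 + C2*erf(sqrt(2)*3^(3/4)*b/6)


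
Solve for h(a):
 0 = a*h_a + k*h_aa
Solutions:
 h(a) = C1 + C2*sqrt(k)*erf(sqrt(2)*a*sqrt(1/k)/2)


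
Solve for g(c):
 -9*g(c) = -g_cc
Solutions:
 g(c) = C1*exp(-3*c) + C2*exp(3*c)


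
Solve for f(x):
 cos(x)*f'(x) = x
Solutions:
 f(x) = C1 + Integral(x/cos(x), x)


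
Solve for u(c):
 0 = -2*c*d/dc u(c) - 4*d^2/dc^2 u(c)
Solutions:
 u(c) = C1 + C2*erf(c/2)


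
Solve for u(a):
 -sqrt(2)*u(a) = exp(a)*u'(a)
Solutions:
 u(a) = C1*exp(sqrt(2)*exp(-a))


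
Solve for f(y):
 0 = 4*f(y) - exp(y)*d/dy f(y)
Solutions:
 f(y) = C1*exp(-4*exp(-y))


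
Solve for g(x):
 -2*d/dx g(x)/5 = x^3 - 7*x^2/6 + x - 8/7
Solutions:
 g(x) = C1 - 5*x^4/8 + 35*x^3/36 - 5*x^2/4 + 20*x/7


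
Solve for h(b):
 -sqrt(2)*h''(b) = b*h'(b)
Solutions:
 h(b) = C1 + C2*erf(2^(1/4)*b/2)


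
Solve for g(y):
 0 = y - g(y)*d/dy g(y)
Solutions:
 g(y) = -sqrt(C1 + y^2)
 g(y) = sqrt(C1 + y^2)


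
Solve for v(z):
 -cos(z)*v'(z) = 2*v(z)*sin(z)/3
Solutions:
 v(z) = C1*cos(z)^(2/3)


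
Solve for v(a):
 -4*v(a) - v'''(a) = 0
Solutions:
 v(a) = C3*exp(-2^(2/3)*a) + (C1*sin(2^(2/3)*sqrt(3)*a/2) + C2*cos(2^(2/3)*sqrt(3)*a/2))*exp(2^(2/3)*a/2)


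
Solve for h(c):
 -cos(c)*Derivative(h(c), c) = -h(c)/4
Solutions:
 h(c) = C1*(sin(c) + 1)^(1/8)/(sin(c) - 1)^(1/8)


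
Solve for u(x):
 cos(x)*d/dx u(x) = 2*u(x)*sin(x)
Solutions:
 u(x) = C1/cos(x)^2


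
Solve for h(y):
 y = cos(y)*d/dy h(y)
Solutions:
 h(y) = C1 + Integral(y/cos(y), y)


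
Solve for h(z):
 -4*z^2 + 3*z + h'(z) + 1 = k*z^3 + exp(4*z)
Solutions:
 h(z) = C1 + k*z^4/4 + 4*z^3/3 - 3*z^2/2 - z + exp(4*z)/4


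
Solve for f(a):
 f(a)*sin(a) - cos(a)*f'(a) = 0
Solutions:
 f(a) = C1/cos(a)


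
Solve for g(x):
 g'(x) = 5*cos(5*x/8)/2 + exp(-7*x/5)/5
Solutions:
 g(x) = C1 + 4*sin(5*x/8) - exp(-7*x/5)/7


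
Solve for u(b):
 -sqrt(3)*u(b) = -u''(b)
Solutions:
 u(b) = C1*exp(-3^(1/4)*b) + C2*exp(3^(1/4)*b)


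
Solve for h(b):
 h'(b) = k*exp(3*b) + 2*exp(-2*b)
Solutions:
 h(b) = C1 + k*exp(3*b)/3 - exp(-2*b)


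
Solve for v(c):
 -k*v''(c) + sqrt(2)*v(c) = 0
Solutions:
 v(c) = C1*exp(-2^(1/4)*c*sqrt(1/k)) + C2*exp(2^(1/4)*c*sqrt(1/k))


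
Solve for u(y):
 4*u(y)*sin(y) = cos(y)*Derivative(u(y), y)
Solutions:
 u(y) = C1/cos(y)^4


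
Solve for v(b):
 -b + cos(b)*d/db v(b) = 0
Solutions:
 v(b) = C1 + Integral(b/cos(b), b)


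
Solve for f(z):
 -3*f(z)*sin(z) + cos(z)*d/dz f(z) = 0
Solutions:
 f(z) = C1/cos(z)^3


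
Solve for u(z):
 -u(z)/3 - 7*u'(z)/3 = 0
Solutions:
 u(z) = C1*exp(-z/7)


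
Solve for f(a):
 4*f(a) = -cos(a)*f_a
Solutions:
 f(a) = C1*(sin(a)^2 - 2*sin(a) + 1)/(sin(a)^2 + 2*sin(a) + 1)


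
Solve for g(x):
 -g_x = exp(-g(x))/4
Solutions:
 g(x) = log(C1 - x/4)


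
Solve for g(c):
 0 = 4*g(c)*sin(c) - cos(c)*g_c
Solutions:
 g(c) = C1/cos(c)^4


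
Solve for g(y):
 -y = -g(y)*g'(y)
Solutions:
 g(y) = -sqrt(C1 + y^2)
 g(y) = sqrt(C1 + y^2)


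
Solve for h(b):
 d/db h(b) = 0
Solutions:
 h(b) = C1


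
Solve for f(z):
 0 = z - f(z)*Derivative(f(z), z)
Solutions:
 f(z) = -sqrt(C1 + z^2)
 f(z) = sqrt(C1 + z^2)


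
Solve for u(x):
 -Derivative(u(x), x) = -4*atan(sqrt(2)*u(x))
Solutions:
 Integral(1/atan(sqrt(2)*_y), (_y, u(x))) = C1 + 4*x


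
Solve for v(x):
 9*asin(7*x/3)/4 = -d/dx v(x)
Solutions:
 v(x) = C1 - 9*x*asin(7*x/3)/4 - 9*sqrt(9 - 49*x^2)/28


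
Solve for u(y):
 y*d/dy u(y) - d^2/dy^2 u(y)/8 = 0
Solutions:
 u(y) = C1 + C2*erfi(2*y)


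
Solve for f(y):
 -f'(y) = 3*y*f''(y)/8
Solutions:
 f(y) = C1 + C2/y^(5/3)


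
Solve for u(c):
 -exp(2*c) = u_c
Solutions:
 u(c) = C1 - exp(2*c)/2


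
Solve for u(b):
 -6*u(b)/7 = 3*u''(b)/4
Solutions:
 u(b) = C1*sin(2*sqrt(14)*b/7) + C2*cos(2*sqrt(14)*b/7)


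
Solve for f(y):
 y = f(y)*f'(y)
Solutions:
 f(y) = -sqrt(C1 + y^2)
 f(y) = sqrt(C1 + y^2)


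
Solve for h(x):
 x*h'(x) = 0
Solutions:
 h(x) = C1


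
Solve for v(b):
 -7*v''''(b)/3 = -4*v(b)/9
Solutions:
 v(b) = C1*exp(-sqrt(2)*21^(3/4)*b/21) + C2*exp(sqrt(2)*21^(3/4)*b/21) + C3*sin(sqrt(2)*21^(3/4)*b/21) + C4*cos(sqrt(2)*21^(3/4)*b/21)


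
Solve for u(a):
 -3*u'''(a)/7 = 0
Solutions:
 u(a) = C1 + C2*a + C3*a^2


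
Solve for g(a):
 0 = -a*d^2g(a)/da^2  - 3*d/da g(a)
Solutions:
 g(a) = C1 + C2/a^2


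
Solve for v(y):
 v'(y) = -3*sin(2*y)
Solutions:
 v(y) = C1 + 3*cos(2*y)/2


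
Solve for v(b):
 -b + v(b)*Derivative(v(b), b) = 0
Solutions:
 v(b) = -sqrt(C1 + b^2)
 v(b) = sqrt(C1 + b^2)


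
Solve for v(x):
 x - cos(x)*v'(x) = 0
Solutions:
 v(x) = C1 + Integral(x/cos(x), x)


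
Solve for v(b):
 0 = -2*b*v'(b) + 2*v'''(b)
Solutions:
 v(b) = C1 + Integral(C2*airyai(b) + C3*airybi(b), b)


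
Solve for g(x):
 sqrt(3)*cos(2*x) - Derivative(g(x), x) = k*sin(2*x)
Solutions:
 g(x) = C1 + k*cos(2*x)/2 + sqrt(3)*sin(2*x)/2


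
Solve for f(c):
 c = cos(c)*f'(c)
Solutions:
 f(c) = C1 + Integral(c/cos(c), c)


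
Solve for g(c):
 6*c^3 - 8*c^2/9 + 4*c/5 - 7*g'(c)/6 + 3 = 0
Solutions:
 g(c) = C1 + 9*c^4/7 - 16*c^3/63 + 12*c^2/35 + 18*c/7


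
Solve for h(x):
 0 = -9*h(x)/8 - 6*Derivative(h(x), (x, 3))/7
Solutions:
 h(x) = C3*exp(-2^(2/3)*21^(1/3)*x/4) + (C1*sin(2^(2/3)*3^(5/6)*7^(1/3)*x/8) + C2*cos(2^(2/3)*3^(5/6)*7^(1/3)*x/8))*exp(2^(2/3)*21^(1/3)*x/8)


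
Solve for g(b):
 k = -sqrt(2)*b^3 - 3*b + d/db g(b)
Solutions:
 g(b) = C1 + sqrt(2)*b^4/4 + 3*b^2/2 + b*k


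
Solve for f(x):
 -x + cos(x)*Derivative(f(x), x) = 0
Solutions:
 f(x) = C1 + Integral(x/cos(x), x)


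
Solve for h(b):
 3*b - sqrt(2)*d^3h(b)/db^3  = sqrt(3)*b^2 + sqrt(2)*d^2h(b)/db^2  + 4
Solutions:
 h(b) = C1 + C2*b + C3*exp(-b) - sqrt(6)*b^4/24 + b^3*(3*sqrt(2) + 2*sqrt(6))/12 + b^2*(-7*sqrt(2) - 2*sqrt(6))/4


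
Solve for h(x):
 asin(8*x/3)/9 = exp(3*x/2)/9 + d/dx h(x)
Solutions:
 h(x) = C1 + x*asin(8*x/3)/9 + sqrt(9 - 64*x^2)/72 - 2*exp(3*x/2)/27


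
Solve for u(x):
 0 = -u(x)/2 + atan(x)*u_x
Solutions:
 u(x) = C1*exp(Integral(1/atan(x), x)/2)


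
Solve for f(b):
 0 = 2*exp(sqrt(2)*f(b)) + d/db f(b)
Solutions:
 f(b) = sqrt(2)*(2*log(1/(C1 + 2*b)) - log(2))/4


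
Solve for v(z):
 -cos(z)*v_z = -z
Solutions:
 v(z) = C1 + Integral(z/cos(z), z)


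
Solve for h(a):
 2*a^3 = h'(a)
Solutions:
 h(a) = C1 + a^4/2


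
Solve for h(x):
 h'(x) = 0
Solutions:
 h(x) = C1


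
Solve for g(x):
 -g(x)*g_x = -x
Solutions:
 g(x) = -sqrt(C1 + x^2)
 g(x) = sqrt(C1 + x^2)


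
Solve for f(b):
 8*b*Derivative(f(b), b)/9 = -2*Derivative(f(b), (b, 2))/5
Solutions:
 f(b) = C1 + C2*erf(sqrt(10)*b/3)


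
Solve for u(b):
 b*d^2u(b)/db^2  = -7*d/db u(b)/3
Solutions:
 u(b) = C1 + C2/b^(4/3)


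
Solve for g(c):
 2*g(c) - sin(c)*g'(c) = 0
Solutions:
 g(c) = C1*(cos(c) - 1)/(cos(c) + 1)


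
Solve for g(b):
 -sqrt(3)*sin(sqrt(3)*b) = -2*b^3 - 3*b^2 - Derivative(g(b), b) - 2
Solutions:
 g(b) = C1 - b^4/2 - b^3 - 2*b - cos(sqrt(3)*b)
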